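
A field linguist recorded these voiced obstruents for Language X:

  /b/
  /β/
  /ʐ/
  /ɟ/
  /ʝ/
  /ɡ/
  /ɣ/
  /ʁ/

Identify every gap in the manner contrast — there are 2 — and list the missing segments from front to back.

place of articulation  stop      fricative
bilabial          b         β       
retroflex         —         ʐ       
palatal           ɟ         ʝ       
velar             ɡ         ɣ       
uvular            —         ʁ       
Gaps, from front to back: retroflex lacks stop (/ɖ/); uvular lacks stop (/ɢ/).

/ɖ/, /ɢ/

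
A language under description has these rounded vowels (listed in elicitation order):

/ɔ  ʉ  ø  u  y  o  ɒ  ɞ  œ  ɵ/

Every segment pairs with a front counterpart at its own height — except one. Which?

/ɒ/

High: /y/ ~ /ʉ/ ~ /u/
High-mid: /ø/ ~ /ɵ/ ~ /o/
Low-mid: /œ/ ~ /ɞ/ ~ /ɔ/
Low: only /ɒ/ (back); no front partner.
So /ɒ/ is the unpaired segment.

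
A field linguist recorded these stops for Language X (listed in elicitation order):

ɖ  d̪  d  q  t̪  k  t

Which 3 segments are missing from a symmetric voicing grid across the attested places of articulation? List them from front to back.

Voiceless: /t̪/ (dental), /t/ (alveolar), /k/ (velar), /q/ (uvular).
Voiced: /d̪/ (dental), /d/ (alveolar), /ɖ/ (retroflex).
Gaps, from front to back: retroflex lacks voiceless (/ʈ/); velar lacks voiced (/ɡ/); uvular lacks voiced (/ɢ/).

/ʈ/, /ɡ/, /ɢ/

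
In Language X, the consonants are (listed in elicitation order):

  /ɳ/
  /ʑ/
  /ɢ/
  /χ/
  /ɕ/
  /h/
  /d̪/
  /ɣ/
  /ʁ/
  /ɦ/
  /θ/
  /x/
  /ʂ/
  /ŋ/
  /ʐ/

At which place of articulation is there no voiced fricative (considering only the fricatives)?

dental

dental: voiceless /θ/, voiced —.
retroflex: voiceless /ʂ/, voiced /ʐ/.
alveolo-palatal: voiceless /ɕ/, voiced /ʑ/.
velar: voiceless /x/, voiced /ɣ/.
uvular: voiceless /χ/, voiced /ʁ/.
glottal: voiceless /h/, voiced /ɦ/.
Every place of articulation has a voiced member except dental, where /ð/ would be expected.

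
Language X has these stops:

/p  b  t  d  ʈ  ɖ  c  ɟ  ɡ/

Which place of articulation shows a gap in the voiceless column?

Voiceless: /p/ (bilabial), /t/ (alveolar), /ʈ/ (retroflex), /c/ (palatal).
Voiced: /b/ (bilabial), /d/ (alveolar), /ɖ/ (retroflex), /ɟ/ (palatal), /ɡ/ (velar).
Every place of articulation has a voiceless member except velar, where /k/ would be expected.

velar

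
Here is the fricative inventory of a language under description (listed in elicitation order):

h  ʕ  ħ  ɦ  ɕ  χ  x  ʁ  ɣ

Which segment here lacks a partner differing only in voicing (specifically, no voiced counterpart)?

/ɕ/

Velar: /x/ ~ /ɣ/
Uvular: /χ/ ~ /ʁ/
Pharyngeal: /ħ/ ~ /ʕ/
Glottal: /h/ ~ /ɦ/
Alveolo-palatal: only /ɕ/ (voiceless); no voiced partner.
So /ɕ/ is the unpaired segment.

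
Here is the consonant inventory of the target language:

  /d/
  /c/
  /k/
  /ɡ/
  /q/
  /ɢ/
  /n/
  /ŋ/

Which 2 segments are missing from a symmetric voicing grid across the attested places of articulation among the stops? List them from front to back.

place of articulation  voiceless  voiced  
alveolar          —         d       
palatal           c         —       
velar             k         ɡ       
uvular            q         ɢ       
Gaps, from front to back: alveolar lacks voiceless (/t/); palatal lacks voiced (/ɟ/).

/t/, /ɟ/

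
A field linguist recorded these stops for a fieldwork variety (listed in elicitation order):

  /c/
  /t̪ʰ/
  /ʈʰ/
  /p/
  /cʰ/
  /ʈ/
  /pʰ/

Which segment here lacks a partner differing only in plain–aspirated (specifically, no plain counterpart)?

/t̪ʰ/

Bilabial: /p/ ~ /pʰ/
Retroflex: /ʈ/ ~ /ʈʰ/
Palatal: /c/ ~ /cʰ/
Dental: only /t̪ʰ/ (aspirated); no plain partner.
So /t̪ʰ/ is the unpaired segment.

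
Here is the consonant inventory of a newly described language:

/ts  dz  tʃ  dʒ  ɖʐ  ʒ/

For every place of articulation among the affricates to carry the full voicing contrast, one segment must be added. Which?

/ʈʂ/

alveolar: voiceless /ts/, voiced /dz/.
postalveolar: voiceless /tʃ/, voiced /dʒ/.
retroflex: voiceless —, voiced /ɖʐ/.
The retroflex row has no voiceless member, so the gap is the voiceless retroflex affricate /ʈʂ/.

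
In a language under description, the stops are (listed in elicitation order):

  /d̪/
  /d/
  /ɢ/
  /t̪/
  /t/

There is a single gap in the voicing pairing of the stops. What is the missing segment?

Voiceless: /t̪/ (dental), /t/ (alveolar).
Voiced: /d̪/ (dental), /d/ (alveolar), /ɢ/ (uvular).
The uvular row has no voiceless member, so the gap is the voiceless uvular stop /q/.

/q/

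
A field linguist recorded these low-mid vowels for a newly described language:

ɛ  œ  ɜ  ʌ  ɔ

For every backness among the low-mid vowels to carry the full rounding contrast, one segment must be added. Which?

Unrounded: /ɛ/ (front), /ɜ/ (central), /ʌ/ (back).
Rounded: /œ/ (front), /ɔ/ (back).
The central row has no rounded member, so the gap is the central rounded vowel /ɞ/.

/ɞ/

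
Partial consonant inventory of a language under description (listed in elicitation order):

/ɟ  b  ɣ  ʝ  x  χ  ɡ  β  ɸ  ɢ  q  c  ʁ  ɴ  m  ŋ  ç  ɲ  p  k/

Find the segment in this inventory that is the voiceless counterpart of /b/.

/p/

/b/ is a voiced bilabial stop.
The voiceless counterpart is a voiceless bilabial stop — in this inventory, /p/.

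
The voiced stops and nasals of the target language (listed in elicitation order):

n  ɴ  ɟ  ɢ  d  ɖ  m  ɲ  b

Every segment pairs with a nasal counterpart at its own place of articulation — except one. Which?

/ɖ/

Bilabial: /b/ ~ /m/
Alveolar: /d/ ~ /n/
Palatal: /ɟ/ ~ /ɲ/
Uvular: /ɢ/ ~ /ɴ/
Retroflex: only /ɖ/ (oral stop); no nasal partner.
So /ɖ/ is the unpaired segment.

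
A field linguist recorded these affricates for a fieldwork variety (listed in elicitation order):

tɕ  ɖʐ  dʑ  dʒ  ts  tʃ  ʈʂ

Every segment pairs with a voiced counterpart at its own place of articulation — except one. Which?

/ts/

Postalveolar: /tʃ/ ~ /dʒ/
Retroflex: /ʈʂ/ ~ /ɖʐ/
Alveolo-palatal: /tɕ/ ~ /dʑ/
Alveolar: only /ts/ (voiceless); no voiced partner.
So /ts/ is the unpaired segment.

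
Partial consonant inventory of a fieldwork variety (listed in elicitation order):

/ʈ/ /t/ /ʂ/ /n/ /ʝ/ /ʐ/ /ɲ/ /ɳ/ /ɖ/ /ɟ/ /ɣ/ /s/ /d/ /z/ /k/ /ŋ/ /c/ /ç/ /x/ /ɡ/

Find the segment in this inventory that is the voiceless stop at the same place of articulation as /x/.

/x/ is a voiceless velar fricative.
The voiceless stop at the same place is a voiceless velar stop — in this inventory, /k/.

/k/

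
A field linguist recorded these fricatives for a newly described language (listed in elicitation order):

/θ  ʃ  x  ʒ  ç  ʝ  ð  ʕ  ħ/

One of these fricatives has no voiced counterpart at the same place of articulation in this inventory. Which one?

Dental: /θ/ ~ /ð/
Postalveolar: /ʃ/ ~ /ʒ/
Palatal: /ç/ ~ /ʝ/
Pharyngeal: /ħ/ ~ /ʕ/
Velar: only /x/ (voiceless); no voiced partner.
So /x/ is the unpaired segment.

/x/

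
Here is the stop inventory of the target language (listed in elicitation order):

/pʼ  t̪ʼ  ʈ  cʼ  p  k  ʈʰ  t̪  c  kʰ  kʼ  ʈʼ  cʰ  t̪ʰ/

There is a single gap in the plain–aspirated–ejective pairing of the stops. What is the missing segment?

/pʰ/

Plain: /p/ (bilabial), /t̪/ (dental), /ʈ/ (retroflex), /c/ (palatal), /k/ (velar).
Aspirated: /t̪ʰ/ (dental), /ʈʰ/ (retroflex), /cʰ/ (palatal), /kʰ/ (velar).
Ejective: /pʼ/ (bilabial), /t̪ʼ/ (dental), /ʈʼ/ (retroflex), /cʼ/ (palatal), /kʼ/ (velar).
The bilabial row has no aspirated member, so the gap is the aspirated bilabial stop /pʰ/.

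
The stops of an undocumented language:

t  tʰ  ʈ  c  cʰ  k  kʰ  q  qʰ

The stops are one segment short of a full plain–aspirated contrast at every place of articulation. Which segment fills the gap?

Plain: /t/ (alveolar), /ʈ/ (retroflex), /c/ (palatal), /k/ (velar), /q/ (uvular).
Aspirated: /tʰ/ (alveolar), /cʰ/ (palatal), /kʰ/ (velar), /qʰ/ (uvular).
The retroflex row has no aspirated member, so the gap is the aspirated retroflex stop /ʈʰ/.

/ʈʰ/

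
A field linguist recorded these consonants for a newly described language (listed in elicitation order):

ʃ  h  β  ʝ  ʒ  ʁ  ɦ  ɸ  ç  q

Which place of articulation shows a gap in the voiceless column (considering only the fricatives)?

uvular

place of articulation  voiceless  voiced  
bilabial          ɸ         β       
postalveolar      ʃ         ʒ       
palatal           ç         ʝ       
uvular            —         ʁ       
glottal           h         ɦ       
Every place of articulation has a voiceless member except uvular, where /χ/ would be expected.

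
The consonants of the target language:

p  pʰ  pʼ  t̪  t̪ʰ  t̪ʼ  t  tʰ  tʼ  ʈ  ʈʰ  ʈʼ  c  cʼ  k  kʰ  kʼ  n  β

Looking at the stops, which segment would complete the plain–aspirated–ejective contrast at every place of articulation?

bilabial: plain /p/, aspirated /pʰ/, ejective /pʼ/.
dental: plain /t̪/, aspirated /t̪ʰ/, ejective /t̪ʼ/.
alveolar: plain /t/, aspirated /tʰ/, ejective /tʼ/.
retroflex: plain /ʈ/, aspirated /ʈʰ/, ejective /ʈʼ/.
palatal: plain /c/, aspirated —, ejective /cʼ/.
velar: plain /k/, aspirated /kʰ/, ejective /kʼ/.
The palatal row has no aspirated member, so the gap is the aspirated palatal stop /cʰ/.

/cʰ/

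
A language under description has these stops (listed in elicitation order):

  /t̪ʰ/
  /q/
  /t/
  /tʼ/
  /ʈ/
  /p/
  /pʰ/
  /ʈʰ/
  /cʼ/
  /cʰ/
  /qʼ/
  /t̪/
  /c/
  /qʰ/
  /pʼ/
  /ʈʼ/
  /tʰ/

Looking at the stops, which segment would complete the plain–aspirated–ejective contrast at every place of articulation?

/t̪ʼ/

bilabial: plain /p/, aspirated /pʰ/, ejective /pʼ/.
dental: plain /t̪/, aspirated /t̪ʰ/, ejective —.
alveolar: plain /t/, aspirated /tʰ/, ejective /tʼ/.
retroflex: plain /ʈ/, aspirated /ʈʰ/, ejective /ʈʼ/.
palatal: plain /c/, aspirated /cʰ/, ejective /cʼ/.
uvular: plain /q/, aspirated /qʰ/, ejective /qʼ/.
The dental row has no ejective member, so the gap is the ejective dental stop /t̪ʼ/.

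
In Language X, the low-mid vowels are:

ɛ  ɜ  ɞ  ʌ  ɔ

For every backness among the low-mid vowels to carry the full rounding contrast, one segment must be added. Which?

Unrounded: /ɛ/ (front), /ɜ/ (central), /ʌ/ (back).
Rounded: /ɞ/ (central), /ɔ/ (back).
The front row has no rounded member, so the gap is the front rounded vowel /œ/.

/œ/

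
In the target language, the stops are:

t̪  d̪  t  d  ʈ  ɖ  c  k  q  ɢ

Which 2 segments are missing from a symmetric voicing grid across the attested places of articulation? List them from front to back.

place of articulation  voiceless  voiced  
dental            t̪        d̪      
alveolar          t         d       
retroflex         ʈ         ɖ       
palatal           c         —       
velar             k         —       
uvular            q         ɢ       
Gaps, from front to back: palatal lacks voiced (/ɟ/); velar lacks voiced (/ɡ/).

/ɟ/, /ɡ/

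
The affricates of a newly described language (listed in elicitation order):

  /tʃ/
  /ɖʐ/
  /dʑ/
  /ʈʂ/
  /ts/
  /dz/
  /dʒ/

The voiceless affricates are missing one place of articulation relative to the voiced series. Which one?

alveolo-palatal

alveolar: voiceless /ts/, voiced /dz/.
postalveolar: voiceless /tʃ/, voiced /dʒ/.
retroflex: voiceless /ʈʂ/, voiced /ɖʐ/.
alveolo-palatal: voiceless —, voiced /dʑ/.
Every place of articulation has a voiceless member except alveolo-palatal, where /tɕ/ would be expected.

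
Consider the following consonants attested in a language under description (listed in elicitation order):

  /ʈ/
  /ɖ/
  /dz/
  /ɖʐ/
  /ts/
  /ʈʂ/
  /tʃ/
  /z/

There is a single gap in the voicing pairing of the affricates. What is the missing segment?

place of articulation  voiceless  voiced  
alveolar          ts        dz      
postalveolar      tʃ        —       
retroflex         ʈʂ        ɖʐ      
The postalveolar row has no voiced member, so the gap is the voiced postalveolar affricate /dʒ/.

/dʒ/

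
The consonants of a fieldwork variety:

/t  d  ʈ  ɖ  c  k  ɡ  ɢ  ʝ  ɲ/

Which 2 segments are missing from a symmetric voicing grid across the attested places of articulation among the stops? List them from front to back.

alveolar: voiceless /t/, voiced /d/.
retroflex: voiceless /ʈ/, voiced /ɖ/.
palatal: voiceless /c/, voiced —.
velar: voiceless /k/, voiced /ɡ/.
uvular: voiceless —, voiced /ɢ/.
Gaps, from front to back: palatal lacks voiced (/ɟ/); uvular lacks voiceless (/q/).

/ɟ/, /q/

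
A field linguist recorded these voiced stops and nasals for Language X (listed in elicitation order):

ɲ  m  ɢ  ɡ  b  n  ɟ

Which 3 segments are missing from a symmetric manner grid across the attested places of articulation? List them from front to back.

/d/, /ŋ/, /ɴ/

place of articulation  oral stop  nasal   
bilabial          b         m       
alveolar          —         n       
palatal           ɟ         ɲ       
velar             ɡ         —       
uvular            ɢ         —       
Gaps, from front to back: alveolar lacks oral stop (/d/); velar lacks nasal (/ŋ/); uvular lacks nasal (/ɴ/).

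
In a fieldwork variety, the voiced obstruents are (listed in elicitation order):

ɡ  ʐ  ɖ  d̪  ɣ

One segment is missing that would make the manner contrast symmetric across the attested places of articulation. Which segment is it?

/ð/

place of articulation  stop      fricative
dental            d̪        —       
retroflex         ɖ         ʐ       
velar             ɡ         ɣ       
The dental row has no fricative member, so the gap is the dental fricative /ð/.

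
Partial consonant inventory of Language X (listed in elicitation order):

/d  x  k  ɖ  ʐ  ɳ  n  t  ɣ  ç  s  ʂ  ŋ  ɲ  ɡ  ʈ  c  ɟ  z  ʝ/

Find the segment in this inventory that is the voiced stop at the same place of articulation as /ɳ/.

/ɳ/ is a retroflex nasal.
The voiced stop at the same place is a voiced retroflex stop — in this inventory, /ɖ/.

/ɖ/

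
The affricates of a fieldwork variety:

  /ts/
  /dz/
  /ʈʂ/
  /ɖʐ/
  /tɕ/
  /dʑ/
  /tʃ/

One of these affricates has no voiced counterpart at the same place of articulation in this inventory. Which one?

Alveolar: /ts/ ~ /dz/
Retroflex: /ʈʂ/ ~ /ɖʐ/
Alveolo-palatal: /tɕ/ ~ /dʑ/
Postalveolar: only /tʃ/ (voiceless); no voiced partner.
So /tʃ/ is the unpaired segment.

/tʃ/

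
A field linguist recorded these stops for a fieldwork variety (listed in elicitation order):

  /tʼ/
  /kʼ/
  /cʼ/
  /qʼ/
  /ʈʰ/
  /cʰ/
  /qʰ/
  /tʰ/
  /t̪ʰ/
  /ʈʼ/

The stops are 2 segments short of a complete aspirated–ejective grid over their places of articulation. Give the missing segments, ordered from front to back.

dental: aspirated /t̪ʰ/, ejective —.
alveolar: aspirated /tʰ/, ejective /tʼ/.
retroflex: aspirated /ʈʰ/, ejective /ʈʼ/.
palatal: aspirated /cʰ/, ejective /cʼ/.
velar: aspirated —, ejective /kʼ/.
uvular: aspirated /qʰ/, ejective /qʼ/.
Gaps, from front to back: dental lacks ejective (/t̪ʼ/); velar lacks aspirated (/kʰ/).

/t̪ʼ/, /kʰ/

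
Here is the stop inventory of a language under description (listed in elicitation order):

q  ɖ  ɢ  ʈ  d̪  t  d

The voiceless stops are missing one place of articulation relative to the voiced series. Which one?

dental

place of articulation  voiceless  voiced  
dental            —         d̪      
alveolar          t         d       
retroflex         ʈ         ɖ       
uvular            q         ɢ       
Every place of articulation has a voiceless member except dental, where /t̪/ would be expected.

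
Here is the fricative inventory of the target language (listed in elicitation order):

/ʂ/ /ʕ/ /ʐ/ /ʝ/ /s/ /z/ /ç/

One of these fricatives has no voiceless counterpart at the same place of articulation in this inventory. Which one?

Alveolar: /s/ ~ /z/
Retroflex: /ʂ/ ~ /ʐ/
Palatal: /ç/ ~ /ʝ/
Pharyngeal: only /ʕ/ (voiced); no voiceless partner.
So /ʕ/ is the unpaired segment.

/ʕ/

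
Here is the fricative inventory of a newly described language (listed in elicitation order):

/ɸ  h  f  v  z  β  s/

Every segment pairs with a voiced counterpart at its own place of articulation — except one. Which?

/h/

Bilabial: /ɸ/ ~ /β/
Labiodental: /f/ ~ /v/
Alveolar: /s/ ~ /z/
Glottal: only /h/ (voiceless); no voiced partner.
So /h/ is the unpaired segment.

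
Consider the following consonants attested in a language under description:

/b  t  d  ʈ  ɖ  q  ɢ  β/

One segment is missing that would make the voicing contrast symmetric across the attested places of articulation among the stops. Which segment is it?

bilabial: voiceless —, voiced /b/.
alveolar: voiceless /t/, voiced /d/.
retroflex: voiceless /ʈ/, voiced /ɖ/.
uvular: voiceless /q/, voiced /ɢ/.
The bilabial row has no voiceless member, so the gap is the voiceless bilabial stop /p/.

/p/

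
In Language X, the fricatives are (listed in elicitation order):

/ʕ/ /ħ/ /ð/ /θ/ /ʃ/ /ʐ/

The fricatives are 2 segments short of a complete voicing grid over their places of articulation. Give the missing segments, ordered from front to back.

place of articulation  voiceless  voiced  
dental            θ         ð       
postalveolar      ʃ         —       
retroflex         —         ʐ       
pharyngeal        ħ         ʕ       
Gaps, from front to back: postalveolar lacks voiced (/ʒ/); retroflex lacks voiceless (/ʂ/).

/ʒ/, /ʂ/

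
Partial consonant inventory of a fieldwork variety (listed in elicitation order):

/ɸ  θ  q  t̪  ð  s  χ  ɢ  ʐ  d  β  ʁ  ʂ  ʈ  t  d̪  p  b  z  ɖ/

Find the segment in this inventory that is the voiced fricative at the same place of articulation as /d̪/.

/d̪/ is a voiced dental stop.
The voiced fricative at the same place is a voiced dental fricative — in this inventory, /ð/.

/ð/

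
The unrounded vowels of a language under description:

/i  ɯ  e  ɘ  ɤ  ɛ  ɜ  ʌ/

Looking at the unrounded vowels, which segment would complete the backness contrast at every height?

/ɨ/

height            front     central   back    
high              i         —         ɯ       
high-mid          e         ɘ         ɤ       
low-mid           ɛ         ɜ         ʌ       
The high row has no central member, so the gap is the high central unrounded vowel /ɨ/.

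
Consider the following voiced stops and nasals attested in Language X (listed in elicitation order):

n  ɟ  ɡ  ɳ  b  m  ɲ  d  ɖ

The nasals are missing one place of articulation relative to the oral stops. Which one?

velar

bilabial: oral stop /b/, nasal /m/.
alveolar: oral stop /d/, nasal /n/.
retroflex: oral stop /ɖ/, nasal /ɳ/.
palatal: oral stop /ɟ/, nasal /ɲ/.
velar: oral stop /ɡ/, nasal —.
Every place of articulation has a nasal member except velar, where /ŋ/ would be expected.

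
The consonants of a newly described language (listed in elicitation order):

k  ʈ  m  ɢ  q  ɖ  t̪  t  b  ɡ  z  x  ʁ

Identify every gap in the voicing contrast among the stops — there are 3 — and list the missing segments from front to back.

place of articulation  voiceless  voiced  
bilabial          —         b       
dental            t̪        —       
alveolar          t         —       
retroflex         ʈ         ɖ       
velar             k         ɡ       
uvular            q         ɢ       
Gaps, from front to back: bilabial lacks voiceless (/p/); dental lacks voiced (/d̪/); alveolar lacks voiced (/d/).

/p/, /d̪/, /d/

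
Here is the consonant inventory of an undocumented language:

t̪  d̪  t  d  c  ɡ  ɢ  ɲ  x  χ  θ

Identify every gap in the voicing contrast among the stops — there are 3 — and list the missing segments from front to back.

Voiceless: /t̪/ (dental), /t/ (alveolar), /c/ (palatal).
Voiced: /d̪/ (dental), /d/ (alveolar), /ɡ/ (velar), /ɢ/ (uvular).
Gaps, from front to back: palatal lacks voiced (/ɟ/); velar lacks voiceless (/k/); uvular lacks voiceless (/q/).

/ɟ/, /k/, /q/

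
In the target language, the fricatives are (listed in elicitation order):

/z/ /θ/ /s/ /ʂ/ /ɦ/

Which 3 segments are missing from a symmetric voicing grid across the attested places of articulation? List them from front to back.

/ð/, /ʐ/, /h/

Voiceless: /θ/ (dental), /s/ (alveolar), /ʂ/ (retroflex).
Voiced: /z/ (alveolar), /ɦ/ (glottal).
Gaps, from front to back: dental lacks voiced (/ð/); retroflex lacks voiced (/ʐ/); glottal lacks voiceless (/h/).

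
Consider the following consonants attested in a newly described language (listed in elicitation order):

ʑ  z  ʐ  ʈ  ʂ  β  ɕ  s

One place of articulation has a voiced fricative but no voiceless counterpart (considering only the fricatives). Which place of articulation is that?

bilabial

place of articulation  voiceless  voiced  
bilabial          —         β       
alveolar          s         z       
retroflex         ʂ         ʐ       
alveolo-palatal   ɕ         ʑ       
Every place of articulation has a voiceless member except bilabial, where /ɸ/ would be expected.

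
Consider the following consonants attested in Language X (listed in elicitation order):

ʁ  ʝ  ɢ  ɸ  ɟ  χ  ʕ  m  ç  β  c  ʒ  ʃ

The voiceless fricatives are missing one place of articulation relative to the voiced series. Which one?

pharyngeal

bilabial: voiceless /ɸ/, voiced /β/.
postalveolar: voiceless /ʃ/, voiced /ʒ/.
palatal: voiceless /ç/, voiced /ʝ/.
uvular: voiceless /χ/, voiced /ʁ/.
pharyngeal: voiceless —, voiced /ʕ/.
Every place of articulation has a voiceless member except pharyngeal, where /ħ/ would be expected.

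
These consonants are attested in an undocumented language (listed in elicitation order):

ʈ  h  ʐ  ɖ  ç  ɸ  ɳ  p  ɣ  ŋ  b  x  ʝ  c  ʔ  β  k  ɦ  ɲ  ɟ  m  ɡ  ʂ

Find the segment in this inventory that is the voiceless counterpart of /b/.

/b/ is a voiced bilabial stop.
The voiceless counterpart is a voiceless bilabial stop — in this inventory, /p/.

/p/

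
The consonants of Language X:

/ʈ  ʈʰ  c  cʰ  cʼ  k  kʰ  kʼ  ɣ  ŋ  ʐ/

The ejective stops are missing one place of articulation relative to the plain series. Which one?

retroflex

Plain: /ʈ/ (retroflex), /c/ (palatal), /k/ (velar).
Aspirated: /ʈʰ/ (retroflex), /cʰ/ (palatal), /kʰ/ (velar).
Ejective: /cʼ/ (palatal), /kʼ/ (velar).
Every place of articulation has an ejective member except retroflex, where /ʈʼ/ would be expected.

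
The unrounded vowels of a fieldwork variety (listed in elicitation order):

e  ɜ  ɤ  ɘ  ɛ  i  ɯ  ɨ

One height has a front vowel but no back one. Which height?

Front: /i/ (high), /e/ (high-mid), /ɛ/ (low-mid).
Central: /ɨ/ (high), /ɘ/ (high-mid), /ɜ/ (low-mid).
Back: /ɯ/ (high), /ɤ/ (high-mid).
Every height has a back member except low-mid, where /ʌ/ would be expected.

low-mid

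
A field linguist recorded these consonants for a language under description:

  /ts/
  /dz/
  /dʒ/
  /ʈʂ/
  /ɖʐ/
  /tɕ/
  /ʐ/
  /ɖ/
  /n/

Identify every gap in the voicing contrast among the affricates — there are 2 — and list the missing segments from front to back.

/tʃ/, /dʑ/

alveolar: voiceless /ts/, voiced /dz/.
postalveolar: voiceless —, voiced /dʒ/.
retroflex: voiceless /ʈʂ/, voiced /ɖʐ/.
alveolo-palatal: voiceless /tɕ/, voiced —.
Gaps, from front to back: postalveolar lacks voiceless (/tʃ/); alveolo-palatal lacks voiced (/dʑ/).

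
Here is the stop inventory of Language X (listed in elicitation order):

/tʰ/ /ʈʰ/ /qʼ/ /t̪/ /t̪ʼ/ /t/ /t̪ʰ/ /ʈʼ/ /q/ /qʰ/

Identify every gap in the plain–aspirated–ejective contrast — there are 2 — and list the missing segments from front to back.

Plain: /t̪/ (dental), /t/ (alveolar), /q/ (uvular).
Aspirated: /t̪ʰ/ (dental), /tʰ/ (alveolar), /ʈʰ/ (retroflex), /qʰ/ (uvular).
Ejective: /t̪ʼ/ (dental), /ʈʼ/ (retroflex), /qʼ/ (uvular).
Gaps, from front to back: alveolar lacks ejective (/tʼ/); retroflex lacks plain (/ʈ/).

/tʼ/, /ʈ/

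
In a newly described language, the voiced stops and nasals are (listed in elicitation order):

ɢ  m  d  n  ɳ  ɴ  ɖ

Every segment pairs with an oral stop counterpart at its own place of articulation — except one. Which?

Alveolar: /d/ ~ /n/
Retroflex: /ɖ/ ~ /ɳ/
Uvular: /ɢ/ ~ /ɴ/
Bilabial: only /m/ (nasal); no oral stop partner.
So /m/ is the unpaired segment.

/m/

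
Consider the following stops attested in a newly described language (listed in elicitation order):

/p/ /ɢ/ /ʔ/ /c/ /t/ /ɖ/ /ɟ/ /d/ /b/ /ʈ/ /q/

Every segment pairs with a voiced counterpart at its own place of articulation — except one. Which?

/ʔ/

Bilabial: /p/ ~ /b/
Alveolar: /t/ ~ /d/
Retroflex: /ʈ/ ~ /ɖ/
Palatal: /c/ ~ /ɟ/
Uvular: /q/ ~ /ɢ/
Glottal: only /ʔ/ (voiceless); no voiced partner.
So /ʔ/ is the unpaired segment.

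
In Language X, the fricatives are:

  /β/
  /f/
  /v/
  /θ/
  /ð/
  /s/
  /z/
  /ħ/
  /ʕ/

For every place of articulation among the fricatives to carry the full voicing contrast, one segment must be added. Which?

place of articulation  voiceless  voiced  
bilabial          —         β       
labiodental       f         v       
dental            θ         ð       
alveolar          s         z       
pharyngeal        ħ         ʕ       
The bilabial row has no voiceless member, so the gap is the voiceless bilabial fricative /ɸ/.

/ɸ/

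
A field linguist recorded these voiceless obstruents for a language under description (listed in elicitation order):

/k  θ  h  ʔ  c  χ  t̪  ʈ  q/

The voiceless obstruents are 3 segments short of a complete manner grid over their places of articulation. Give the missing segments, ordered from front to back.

/ʂ/, /ç/, /x/

dental: stop /t̪/, fricative /θ/.
retroflex: stop /ʈ/, fricative —.
palatal: stop /c/, fricative —.
velar: stop /k/, fricative —.
uvular: stop /q/, fricative /χ/.
glottal: stop /ʔ/, fricative /h/.
Gaps, from front to back: retroflex lacks fricative (/ʂ/); palatal lacks fricative (/ç/); velar lacks fricative (/x/).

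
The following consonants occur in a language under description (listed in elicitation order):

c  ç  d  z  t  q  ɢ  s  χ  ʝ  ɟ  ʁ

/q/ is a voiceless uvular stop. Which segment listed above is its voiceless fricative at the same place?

The voiceless fricative at the same place is a voiceless uvular fricative — in this inventory, /χ/.

/χ/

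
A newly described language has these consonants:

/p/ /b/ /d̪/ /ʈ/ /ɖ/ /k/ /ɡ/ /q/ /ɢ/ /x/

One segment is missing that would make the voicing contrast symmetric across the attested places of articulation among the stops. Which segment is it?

/t̪/

Voiceless: /p/ (bilabial), /ʈ/ (retroflex), /k/ (velar), /q/ (uvular).
Voiced: /b/ (bilabial), /d̪/ (dental), /ɖ/ (retroflex), /ɡ/ (velar), /ɢ/ (uvular).
The dental row has no voiceless member, so the gap is the voiceless dental stop /t̪/.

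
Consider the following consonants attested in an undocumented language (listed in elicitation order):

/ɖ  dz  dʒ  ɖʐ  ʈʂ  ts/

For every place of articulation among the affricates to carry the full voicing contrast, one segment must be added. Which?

place of articulation  voiceless  voiced  
alveolar          ts        dz      
postalveolar      —         dʒ      
retroflex         ʈʂ        ɖʐ      
The postalveolar row has no voiceless member, so the gap is the voiceless postalveolar affricate /tʃ/.

/tʃ/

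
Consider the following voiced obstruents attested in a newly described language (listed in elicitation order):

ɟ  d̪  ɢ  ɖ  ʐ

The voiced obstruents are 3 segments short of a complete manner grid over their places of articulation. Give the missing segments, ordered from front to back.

dental: stop /d̪/, fricative —.
retroflex: stop /ɖ/, fricative /ʐ/.
palatal: stop /ɟ/, fricative —.
uvular: stop /ɢ/, fricative —.
Gaps, from front to back: dental lacks fricative (/ð/); palatal lacks fricative (/ʝ/); uvular lacks fricative (/ʁ/).

/ð/, /ʝ/, /ʁ/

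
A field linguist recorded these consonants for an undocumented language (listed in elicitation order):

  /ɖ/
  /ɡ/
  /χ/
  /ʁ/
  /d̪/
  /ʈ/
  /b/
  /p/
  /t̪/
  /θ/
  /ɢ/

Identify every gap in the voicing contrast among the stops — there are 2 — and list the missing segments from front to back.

Voiceless: /p/ (bilabial), /t̪/ (dental), /ʈ/ (retroflex).
Voiced: /b/ (bilabial), /d̪/ (dental), /ɖ/ (retroflex), /ɡ/ (velar), /ɢ/ (uvular).
Gaps, from front to back: velar lacks voiceless (/k/); uvular lacks voiceless (/q/).

/k/, /q/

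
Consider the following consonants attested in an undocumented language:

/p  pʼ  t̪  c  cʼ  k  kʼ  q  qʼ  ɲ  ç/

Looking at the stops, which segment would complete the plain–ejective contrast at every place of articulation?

place of articulation  plain     ejective
bilabial          p         pʼ      
dental            t̪        —       
palatal           c         cʼ      
velar             k         kʼ      
uvular            q         qʼ      
The dental row has no ejective member, so the gap is the ejective dental stop /t̪ʼ/.

/t̪ʼ/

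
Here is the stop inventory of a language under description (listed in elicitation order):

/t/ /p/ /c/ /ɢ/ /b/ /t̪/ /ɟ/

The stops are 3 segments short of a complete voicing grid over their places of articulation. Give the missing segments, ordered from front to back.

place of articulation  voiceless  voiced  
bilabial          p         b       
dental            t̪        —       
alveolar          t         —       
palatal           c         ɟ       
uvular            —         ɢ       
Gaps, from front to back: dental lacks voiced (/d̪/); alveolar lacks voiced (/d/); uvular lacks voiceless (/q/).

/d̪/, /d/, /q/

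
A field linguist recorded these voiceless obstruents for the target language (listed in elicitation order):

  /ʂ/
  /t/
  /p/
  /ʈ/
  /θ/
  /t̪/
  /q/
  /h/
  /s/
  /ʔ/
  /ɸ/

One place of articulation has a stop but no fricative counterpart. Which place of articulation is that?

Stop: /p/ (bilabial), /t̪/ (dental), /t/ (alveolar), /ʈ/ (retroflex), /q/ (uvular), /ʔ/ (glottal).
Fricative: /ɸ/ (bilabial), /θ/ (dental), /s/ (alveolar), /ʂ/ (retroflex), /h/ (glottal).
Every place of articulation has a fricative member except uvular, where /χ/ would be expected.

uvular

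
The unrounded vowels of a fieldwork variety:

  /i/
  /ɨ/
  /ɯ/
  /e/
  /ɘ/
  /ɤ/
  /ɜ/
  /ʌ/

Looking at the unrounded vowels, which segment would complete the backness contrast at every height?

/ɛ/

Front: /i/ (high), /e/ (high-mid).
Central: /ɨ/ (high), /ɘ/ (high-mid), /ɜ/ (low-mid).
Back: /ɯ/ (high), /ɤ/ (high-mid), /ʌ/ (low-mid).
The low-mid row has no front member, so the gap is the low-mid front unrounded vowel /ɛ/.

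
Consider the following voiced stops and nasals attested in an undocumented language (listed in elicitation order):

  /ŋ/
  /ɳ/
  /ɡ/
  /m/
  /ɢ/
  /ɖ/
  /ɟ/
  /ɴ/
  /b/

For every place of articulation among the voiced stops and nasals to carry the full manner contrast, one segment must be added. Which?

place of articulation  oral stop  nasal   
bilabial          b         m       
retroflex         ɖ         ɳ       
palatal           ɟ         —       
velar             ɡ         ŋ       
uvular            ɢ         ɴ       
The palatal row has no nasal member, so the gap is the palatal nasal /ɲ/.

/ɲ/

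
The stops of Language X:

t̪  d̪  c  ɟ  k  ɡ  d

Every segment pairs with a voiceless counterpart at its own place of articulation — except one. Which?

Dental: /t̪/ ~ /d̪/
Palatal: /c/ ~ /ɟ/
Velar: /k/ ~ /ɡ/
Alveolar: only /d/ (voiced); no voiceless partner.
So /d/ is the unpaired segment.

/d/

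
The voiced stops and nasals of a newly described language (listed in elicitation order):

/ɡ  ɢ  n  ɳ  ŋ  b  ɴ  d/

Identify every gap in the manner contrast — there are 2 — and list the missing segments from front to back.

/m/, /ɖ/

place of articulation  oral stop  nasal   
bilabial          b         —       
alveolar          d         n       
retroflex         —         ɳ       
velar             ɡ         ŋ       
uvular            ɢ         ɴ       
Gaps, from front to back: bilabial lacks nasal (/m/); retroflex lacks oral stop (/ɖ/).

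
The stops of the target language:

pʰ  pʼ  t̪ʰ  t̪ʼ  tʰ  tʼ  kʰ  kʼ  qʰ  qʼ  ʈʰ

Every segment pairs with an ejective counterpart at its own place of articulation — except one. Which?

/ʈʰ/

Bilabial: /pʰ/ ~ /pʼ/
Dental: /t̪ʰ/ ~ /t̪ʼ/
Alveolar: /tʰ/ ~ /tʼ/
Velar: /kʰ/ ~ /kʼ/
Uvular: /qʰ/ ~ /qʼ/
Retroflex: only /ʈʰ/ (aspirated); no ejective partner.
So /ʈʰ/ is the unpaired segment.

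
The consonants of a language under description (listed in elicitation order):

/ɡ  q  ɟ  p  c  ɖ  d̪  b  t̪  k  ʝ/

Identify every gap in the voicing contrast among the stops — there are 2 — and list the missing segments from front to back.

Voiceless: /p/ (bilabial), /t̪/ (dental), /c/ (palatal), /k/ (velar), /q/ (uvular).
Voiced: /b/ (bilabial), /d̪/ (dental), /ɖ/ (retroflex), /ɟ/ (palatal), /ɡ/ (velar).
Gaps, from front to back: retroflex lacks voiceless (/ʈ/); uvular lacks voiced (/ɢ/).

/ʈ/, /ɢ/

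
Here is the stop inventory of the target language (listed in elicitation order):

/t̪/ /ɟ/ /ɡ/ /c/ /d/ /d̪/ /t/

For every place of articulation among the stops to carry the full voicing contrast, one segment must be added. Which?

dental: voiceless /t̪/, voiced /d̪/.
alveolar: voiceless /t/, voiced /d/.
palatal: voiceless /c/, voiced /ɟ/.
velar: voiceless —, voiced /ɡ/.
The velar row has no voiceless member, so the gap is the voiceless velar stop /k/.

/k/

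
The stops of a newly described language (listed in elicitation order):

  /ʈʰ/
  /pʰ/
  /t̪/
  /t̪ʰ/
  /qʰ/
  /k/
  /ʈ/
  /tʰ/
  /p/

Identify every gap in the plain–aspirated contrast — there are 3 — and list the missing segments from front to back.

/t/, /kʰ/, /q/

place of articulation  plain     aspirated
bilabial          p         pʰ      
dental            t̪        t̪ʰ     
alveolar          —         tʰ      
retroflex         ʈ         ʈʰ      
velar             k         —       
uvular            —         qʰ      
Gaps, from front to back: alveolar lacks plain (/t/); velar lacks aspirated (/kʰ/); uvular lacks plain (/q/).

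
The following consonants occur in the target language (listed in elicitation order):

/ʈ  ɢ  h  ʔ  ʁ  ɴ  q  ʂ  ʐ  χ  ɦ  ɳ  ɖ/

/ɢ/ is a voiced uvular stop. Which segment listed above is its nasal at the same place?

The nasal at the same place is an uvular nasal — in this inventory, /ɴ/.

/ɴ/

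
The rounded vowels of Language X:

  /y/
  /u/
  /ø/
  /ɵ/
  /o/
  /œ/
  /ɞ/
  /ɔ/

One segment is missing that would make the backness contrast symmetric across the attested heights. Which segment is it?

height            front     central   back    
high              y         —         u       
high-mid          ø         ɵ         o       
low-mid           œ         ɞ         ɔ       
The high row has no central member, so the gap is the high central rounded vowel /ʉ/.

/ʉ/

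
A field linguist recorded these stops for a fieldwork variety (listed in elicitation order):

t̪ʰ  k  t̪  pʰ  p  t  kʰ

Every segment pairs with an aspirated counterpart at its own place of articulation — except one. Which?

Bilabial: /p/ ~ /pʰ/
Dental: /t̪/ ~ /t̪ʰ/
Velar: /k/ ~ /kʰ/
Alveolar: only /t/ (plain); no aspirated partner.
So /t/ is the unpaired segment.

/t/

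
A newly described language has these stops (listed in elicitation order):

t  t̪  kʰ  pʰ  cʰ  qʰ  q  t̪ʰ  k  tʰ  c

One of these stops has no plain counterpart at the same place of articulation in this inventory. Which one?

Dental: /t̪/ ~ /t̪ʰ/
Alveolar: /t/ ~ /tʰ/
Palatal: /c/ ~ /cʰ/
Velar: /k/ ~ /kʰ/
Uvular: /q/ ~ /qʰ/
Bilabial: only /pʰ/ (aspirated); no plain partner.
So /pʰ/ is the unpaired segment.

/pʰ/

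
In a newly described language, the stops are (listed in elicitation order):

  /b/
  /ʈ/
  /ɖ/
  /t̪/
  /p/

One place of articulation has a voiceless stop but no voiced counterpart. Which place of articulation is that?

dental

place of articulation  voiceless  voiced  
bilabial          p         b       
dental            t̪        —       
retroflex         ʈ         ɖ       
Every place of articulation has a voiced member except dental, where /d̪/ would be expected.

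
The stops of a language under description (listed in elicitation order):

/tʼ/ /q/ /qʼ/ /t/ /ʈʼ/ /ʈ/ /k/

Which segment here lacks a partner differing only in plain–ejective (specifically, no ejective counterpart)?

/k/

Alveolar: /t/ ~ /tʼ/
Retroflex: /ʈ/ ~ /ʈʼ/
Uvular: /q/ ~ /qʼ/
Velar: only /k/ (plain); no ejective partner.
So /k/ is the unpaired segment.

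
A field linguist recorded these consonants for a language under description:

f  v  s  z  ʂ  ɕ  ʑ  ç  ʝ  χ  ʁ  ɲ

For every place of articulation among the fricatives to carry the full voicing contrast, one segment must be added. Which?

Voiceless: /f/ (labiodental), /s/ (alveolar), /ʂ/ (retroflex), /ɕ/ (alveolo-palatal), /ç/ (palatal), /χ/ (uvular).
Voiced: /v/ (labiodental), /z/ (alveolar), /ʑ/ (alveolo-palatal), /ʝ/ (palatal), /ʁ/ (uvular).
The retroflex row has no voiced member, so the gap is the voiced retroflex fricative /ʐ/.

/ʐ/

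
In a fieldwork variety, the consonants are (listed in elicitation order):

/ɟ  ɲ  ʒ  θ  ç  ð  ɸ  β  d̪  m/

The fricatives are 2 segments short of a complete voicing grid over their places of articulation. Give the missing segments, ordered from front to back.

/ʃ/, /ʝ/

Voiceless: /ɸ/ (bilabial), /θ/ (dental), /ç/ (palatal).
Voiced: /β/ (bilabial), /ð/ (dental), /ʒ/ (postalveolar).
Gaps, from front to back: postalveolar lacks voiceless (/ʃ/); palatal lacks voiced (/ʝ/).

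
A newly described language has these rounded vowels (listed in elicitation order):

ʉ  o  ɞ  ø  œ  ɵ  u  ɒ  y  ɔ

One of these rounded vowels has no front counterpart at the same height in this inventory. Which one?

High: /y/ ~ /ʉ/ ~ /u/
High-mid: /ø/ ~ /ɵ/ ~ /o/
Low-mid: /œ/ ~ /ɞ/ ~ /ɔ/
Low: only /ɒ/ (back); no front partner.
So /ɒ/ is the unpaired segment.

/ɒ/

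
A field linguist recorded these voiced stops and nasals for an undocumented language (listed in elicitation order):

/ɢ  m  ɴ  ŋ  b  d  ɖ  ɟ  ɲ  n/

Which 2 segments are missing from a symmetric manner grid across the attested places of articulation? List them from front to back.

/ɳ/, /ɡ/

Oral stop: /b/ (bilabial), /d/ (alveolar), /ɖ/ (retroflex), /ɟ/ (palatal), /ɢ/ (uvular).
Nasal: /m/ (bilabial), /n/ (alveolar), /ɲ/ (palatal), /ŋ/ (velar), /ɴ/ (uvular).
Gaps, from front to back: retroflex lacks nasal (/ɳ/); velar lacks oral stop (/ɡ/).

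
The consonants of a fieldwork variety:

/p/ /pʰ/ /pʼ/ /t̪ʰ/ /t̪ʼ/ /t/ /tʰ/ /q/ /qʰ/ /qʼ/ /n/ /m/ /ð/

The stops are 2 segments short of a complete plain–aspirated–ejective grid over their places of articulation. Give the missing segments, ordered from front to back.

bilabial: plain /p/, aspirated /pʰ/, ejective /pʼ/.
dental: plain —, aspirated /t̪ʰ/, ejective /t̪ʼ/.
alveolar: plain /t/, aspirated /tʰ/, ejective —.
uvular: plain /q/, aspirated /qʰ/, ejective /qʼ/.
Gaps, from front to back: dental lacks plain (/t̪/); alveolar lacks ejective (/tʼ/).

/t̪/, /tʼ/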